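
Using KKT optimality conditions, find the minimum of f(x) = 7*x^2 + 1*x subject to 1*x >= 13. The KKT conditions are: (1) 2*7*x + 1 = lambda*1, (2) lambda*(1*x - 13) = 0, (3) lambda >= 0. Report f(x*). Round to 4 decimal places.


Step 1: Try lambda = 0 (constraint inactive).
x_unc = -1/(2*7) = -0.0714
Check: 1*-0.0714 = -0.0714 < 13 -- violated!
Step 2: Constraint must be active: 1*x = 13
x* = 13/1 = 13.0
lambda = (2*7*13.0 + 1)/1 = 183.0
Step 3: Compute optimal value.
f(x*) = 7*13.0^2 + 1*13.0 = 1196.0


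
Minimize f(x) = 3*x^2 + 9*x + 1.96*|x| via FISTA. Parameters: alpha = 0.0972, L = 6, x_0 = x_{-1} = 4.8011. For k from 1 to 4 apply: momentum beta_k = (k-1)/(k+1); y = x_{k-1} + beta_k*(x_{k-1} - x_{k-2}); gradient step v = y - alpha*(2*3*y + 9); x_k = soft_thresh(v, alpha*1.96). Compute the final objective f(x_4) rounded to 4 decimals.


FISTA on f(x) = 3*x^2 + 9*x + 1.96*|x|
L = 6, alpha = 0.0972
Iteration 1: beta = 0.0, y = 4.8011 + 0.0*(4.8011 - 4.8011) = 4.8011
  grad(y) = 37.8066, v = y - alpha*grad = 1.1263
  prox(v) = soft_thresh(1.1263, 0.1905) = 0.9358
Iteration 2: beta = 0.3333, y = 0.9358 + 0.3333*(0.9358 - 4.8011) = -0.3527
  grad(y) = 6.8841, v = y - alpha*grad = -1.0218
  prox(v) = soft_thresh(-1.0218, 0.1905) = -0.8313
Iteration 3: beta = 0.5, y = -0.8313 + 0.5*(-0.8313 - 0.9358) = -1.7148
  grad(y) = -1.2888, v = y - alpha*grad = -1.5895
  prox(v) = soft_thresh(-1.5895, 0.1905) = -1.399
Iteration 4: beta = 0.6, y = -1.399 + 0.6*(-1.399 + 0.8313) = -1.7397
  grad(y) = -1.438, v = y - alpha*grad = -1.5999
  prox(v) = soft_thresh(-1.5999, 0.1905) = -1.4094
f(x_4) = 3*(-1.4094)^2 + 9*(-1.4094) + 1.96*|-1.4094| = -3.963


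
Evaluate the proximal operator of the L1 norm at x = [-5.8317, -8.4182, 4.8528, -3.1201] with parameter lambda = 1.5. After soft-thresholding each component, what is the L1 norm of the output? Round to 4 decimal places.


Soft-thresholding with lambda = 1.5:
prox(-5.8317) = sign(-5.8317)*max(|-5.8317| - 1.5, 0) = -4.3317
prox(-8.4182) = sign(-8.4182)*max(|-8.4182| - 1.5, 0) = -6.9182
prox(4.8528) = sign(4.8528)*max(|4.8528| - 1.5, 0) = 3.3528
prox(-3.1201) = sign(-3.1201)*max(|-3.1201| - 1.5, 0) = -1.6201
prox(x) = [-4.3317, -6.9182, 3.3528, -1.6201]
||prox(x)||_1 = 4.3317 + 6.9182 + 3.3528 + 1.6201 = 16.2228


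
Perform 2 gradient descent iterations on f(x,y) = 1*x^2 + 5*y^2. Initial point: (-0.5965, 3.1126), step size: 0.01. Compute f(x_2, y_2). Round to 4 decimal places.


Gradient descent on f(x,y) = 1*x^2 + 5*y^2.
Starting point: (-0.5965, 3.1126), alpha = 0.01
Step 1: grad_x = 2*1*-0.5965 = -1.193, grad_y = 2*5*3.1126 = 31.126
  x_1 = -0.5965 - 0.01*-1.193 = -0.5846
  y_1 = 3.1126 - 0.01*31.126 = 2.8013
Step 2: grad_x = 2*1*-0.5846 = -1.1691, grad_y = 2*5*2.8013 = 28.0134
  x_2 = -0.5846 - 0.01*-1.1691 = -0.5729
  y_2 = 2.8013 - 0.01*28.0134 = 2.5212
f(-0.5729, 2.5212) = 1*(-0.5729)^2 + 5*2.5212^2 = 32.1106


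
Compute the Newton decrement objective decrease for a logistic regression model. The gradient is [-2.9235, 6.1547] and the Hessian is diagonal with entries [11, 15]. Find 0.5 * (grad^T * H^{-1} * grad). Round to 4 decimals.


Step 1: H is diagonal, so H^(-1) * g = [-0.2658, 0.4103].
Step 2: g^T H^(-1) g = sum_i g_i^2 / H_ii
  = (-2.9235)^2/11 + (6.1547)^2/15
  = 0.777 + 2.5254 = 3.3023
Step 3: Objective decrease = 0.5 * g^T H^(-1) g = 1.6512


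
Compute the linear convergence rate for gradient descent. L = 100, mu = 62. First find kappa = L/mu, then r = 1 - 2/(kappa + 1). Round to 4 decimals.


Step 1: Compute the condition number.
kappa = L/mu = 100/62 = 1.6129
Step 2: Compute the convergence rate.
r = 1 - 2/(kappa + 1) = 1 - 2*mu/(L + mu) = (L - mu)/(L + mu) = 38/162 = 0.2346


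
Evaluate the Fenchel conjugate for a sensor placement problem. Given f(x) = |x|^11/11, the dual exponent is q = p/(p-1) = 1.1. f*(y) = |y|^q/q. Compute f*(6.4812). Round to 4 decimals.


The conjugate exponent q satisfies 1/p + 1/q = 1.
p = 11, so q = 11/(11 - 1) = 1.1
|y|^q = 6.4812^1.1 = 7.8131
f*(6.4812) = 7.8131 / 1.1 = 7.1028


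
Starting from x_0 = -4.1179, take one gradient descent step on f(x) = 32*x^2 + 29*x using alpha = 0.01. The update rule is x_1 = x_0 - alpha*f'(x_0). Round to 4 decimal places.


We compute the gradient at x_0 and apply the update.
f'(x) = 64*x + 29
f'(-4.1179) = 64*-4.1179 + 29 = -234.5456
x_1 = -4.1179 - 0.01*-234.5456 = -1.7724


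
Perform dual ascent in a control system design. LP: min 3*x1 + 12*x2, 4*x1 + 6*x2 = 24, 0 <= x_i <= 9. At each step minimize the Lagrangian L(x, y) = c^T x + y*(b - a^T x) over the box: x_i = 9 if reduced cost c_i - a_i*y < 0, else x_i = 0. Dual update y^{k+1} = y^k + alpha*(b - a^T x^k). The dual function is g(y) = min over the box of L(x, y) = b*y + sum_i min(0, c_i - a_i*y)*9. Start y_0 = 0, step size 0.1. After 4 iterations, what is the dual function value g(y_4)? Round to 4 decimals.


Dual ascent for LP: min 3*x1 + 12*x2, 4*x1 + 6*x2 = 24, 0 <= x_i <= 9
Step 1: y^k = 0.0, reduced costs: (3.0, 12.0)
  x^k = (0.0, 0.0), subgradient = b - a^T x = 24.0
  y^{k+1} = 0.0 + 0.1*24.0 = 2.4
Step 2: y^k = 2.4, reduced costs: (-6.6, -2.4)
  x^k = (9.0, 9.0), subgradient = b - a^T x = -66.0
  y^{k+1} = 2.4 + 0.1*-66.0 = -4.2
Step 3: y^k = -4.2, reduced costs: (19.8, 37.2)
  x^k = (0.0, 0.0), subgradient = b - a^T x = 24.0
  y^{k+1} = -4.2 + 0.1*24.0 = -1.8
Step 4: y^k = -1.8, reduced costs: (10.2, 22.8)
  x^k = (0.0, 0.0), subgradient = b - a^T x = 24.0
  y^{k+1} = -1.8 + 0.1*24.0 = 0.6
Dual objective at y_4 = 0.6: reduced costs (0.6, 8.4), box minimizer x = (0.0, 0.0)
g(y_4) = b*y + (c1 - a1*y)*x1 + (c2 - a2*y)*x2 = 24*0.6 + 0.6*0.0 + 8.4*0.0 = 14.4 + 0.0 + 0.0 = 14.4


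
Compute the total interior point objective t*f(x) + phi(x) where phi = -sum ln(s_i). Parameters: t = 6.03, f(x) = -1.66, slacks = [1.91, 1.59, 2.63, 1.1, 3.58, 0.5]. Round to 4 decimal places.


Step 1: Compute log-barrier.
ln values: [0.6471, 0.4637, 0.967, 0.0953, 1.2754, -0.6931]
phi = -(0.6471 + 0.4637 + 0.967 + 0.0953 + 1.2754 - 0.6931) = -2.7553
Step 2: Compute augmented objective.
t*f(x) = 6.03*-1.66 = -10.0098
Total = -10.0098 - 2.7553 = -12.7651


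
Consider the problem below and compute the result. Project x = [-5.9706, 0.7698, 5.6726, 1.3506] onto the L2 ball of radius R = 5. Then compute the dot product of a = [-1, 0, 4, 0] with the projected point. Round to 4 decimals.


Step 1: Compute ||x|| (intermediates to 6 decimals).
||x|| = sqrt((-5.9706)^2 + 0.7698^2 + 5.6726^2 + 1.3506^2) = 8.38112
Step 2: Project.
Since ||x|| > R, scale = R/||x|| = 5/8.38112 = 0.596579, proj(x) = scale * x
proj(x) = [-3.561935, 0.459247, 3.384154, 0.80574]
Step 3: Dot product.
a^T * proj(x) = -1*(-3.561935) + 0*0.459247 + 4*3.384154 + 0*0.80574 = 17.0986


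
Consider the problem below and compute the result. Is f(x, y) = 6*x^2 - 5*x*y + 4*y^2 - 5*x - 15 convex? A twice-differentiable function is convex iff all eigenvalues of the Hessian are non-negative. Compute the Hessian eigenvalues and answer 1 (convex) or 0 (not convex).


The Hessian of f(x,y) = 6*x^2 - 5*x*y + 4*y^2 - 5*x - 15 is:
H = [[12, -5], [-5, 8]]
Trace = 12 + 8 = 20
Determinant = 12*8 - (-5)^2 = 71
Discriminant = (20)^2 - 4*71 = 116.0
Eigenvalues: lambda_1 = 4.6148, lambda_2 = 15.3852
The function is convex.

1


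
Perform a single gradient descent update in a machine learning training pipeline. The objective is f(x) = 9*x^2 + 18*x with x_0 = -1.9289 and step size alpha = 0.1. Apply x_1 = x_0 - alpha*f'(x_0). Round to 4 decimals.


We compute the gradient at x_0 and apply the update.
f'(x) = 18*x + 18
f'(-1.9289) = 18*-1.9289 + 18 = -16.7202
x_1 = -1.9289 - 0.1*-16.7202 = -0.2569


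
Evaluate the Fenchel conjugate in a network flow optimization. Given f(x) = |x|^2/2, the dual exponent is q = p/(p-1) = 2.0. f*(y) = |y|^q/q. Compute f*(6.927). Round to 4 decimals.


The conjugate exponent q satisfies 1/p + 1/q = 1.
p = 2, so q = 2/(2 - 1) = 2.0
|y|^q = 6.927^2.0 = 47.9833
f*(6.927) = 47.9833 / 2.0 = 23.9917


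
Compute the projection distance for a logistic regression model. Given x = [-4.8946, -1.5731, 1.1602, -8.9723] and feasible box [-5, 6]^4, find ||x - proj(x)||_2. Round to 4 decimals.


Project each component onto [-5, 6].
clip(-4.8946) = -4.8946, clip(-1.5731) = -1.5731, clip(1.1602) = 1.1602, clip(-8.9723) = -5.0
Projection = [-4.8946, -1.5731, 1.1602, -5.0]
Squared diffs: [0.0, 0.0, 0.0, 15.7792]
Distance = sqrt(15.7792) = 3.9723


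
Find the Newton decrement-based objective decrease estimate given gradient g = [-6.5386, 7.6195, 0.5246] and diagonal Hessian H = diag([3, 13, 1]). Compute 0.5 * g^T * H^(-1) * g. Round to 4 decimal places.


Step 1: H is diagonal, so H^(-1) * g = [-2.1795, 0.5861, 0.5246].
Step 2: g^T H^(-1) g = sum_i g_i^2 / H_ii
  = (-6.5386)^2/3 + (7.6195)^2/13 + (0.5246)^2/1
  = 14.2511 + 4.4659 + 0.2752 = 18.9922
Step 3: Objective decrease = 0.5 * g^T H^(-1) g = 9.4961


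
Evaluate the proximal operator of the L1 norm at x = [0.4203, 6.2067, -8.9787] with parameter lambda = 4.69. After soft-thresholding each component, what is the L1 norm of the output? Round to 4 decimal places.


Soft-thresholding with lambda = 4.69:
prox(0.4203) = sign(0.4203)*max(|0.4203| - 4.69, 0) = 0.0
prox(6.2067) = sign(6.2067)*max(|6.2067| - 4.69, 0) = 1.5167
prox(-8.9787) = sign(-8.9787)*max(|-8.9787| - 4.69, 0) = -4.2887
prox(x) = [0.0, 1.5167, -4.2887]
||prox(x)||_1 = 0.0 + 1.5167 + 4.2887 = 5.8054


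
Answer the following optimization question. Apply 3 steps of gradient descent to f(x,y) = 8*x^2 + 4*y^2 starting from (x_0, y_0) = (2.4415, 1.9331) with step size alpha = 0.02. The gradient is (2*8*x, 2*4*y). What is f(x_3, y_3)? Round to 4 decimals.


Gradient descent on f(x,y) = 8*x^2 + 4*y^2.
Starting point: (2.4415, 1.9331), alpha = 0.02
Step 1: grad_x = 2*8*2.4415 = 39.064, grad_y = 2*4*1.9331 = 15.4648
  x_1 = 2.4415 - 0.02*39.064 = 1.6602
  y_1 = 1.9331 - 0.02*15.4648 = 1.6238
Step 2: grad_x = 2*8*1.6602 = 26.5635, grad_y = 2*4*1.6238 = 12.9904
  x_2 = 1.6602 - 0.02*26.5635 = 1.1289
  y_2 = 1.6238 - 0.02*12.9904 = 1.364
Step 3: grad_x = 2*8*1.1289 = 18.0632, grad_y = 2*4*1.364 = 10.912
  x_3 = 1.1289 - 0.02*18.0632 = 0.7677
  y_3 = 1.364 - 0.02*10.912 = 1.1458
f(0.7677, 1.1458) = 8*0.7677^2 + 4*1.1458^2 = 9.9658


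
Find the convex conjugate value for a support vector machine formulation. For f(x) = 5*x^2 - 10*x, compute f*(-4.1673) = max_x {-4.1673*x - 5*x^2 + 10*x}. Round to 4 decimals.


f*(y) = sup_x {y*x - a*x^2 - b*x} = sup_x {(y-b)*x - a*x^2}
FOC: (y - b) - 2a*x = 0 => x* = (y - b)/(2a)
x* = (-4.1673 + 10)/(2*5) = 0.5833
f*(-4.1673) = (y-b)^2/(4a) = (-4.1673 + 10)^2/(4*5)
= 34.0204/20 = 1.701


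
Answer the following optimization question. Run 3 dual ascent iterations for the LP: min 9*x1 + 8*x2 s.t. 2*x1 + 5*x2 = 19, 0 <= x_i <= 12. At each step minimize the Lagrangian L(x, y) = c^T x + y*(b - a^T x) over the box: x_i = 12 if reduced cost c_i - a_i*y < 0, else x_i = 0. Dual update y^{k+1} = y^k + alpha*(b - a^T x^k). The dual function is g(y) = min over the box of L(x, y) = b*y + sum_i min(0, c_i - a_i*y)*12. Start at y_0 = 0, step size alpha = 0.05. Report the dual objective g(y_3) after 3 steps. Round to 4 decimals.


Dual ascent for LP: min 9*x1 + 8*x2, 2*x1 + 5*x2 = 19, 0 <= x_i <= 12
Step 1: y^k = 0.0, reduced costs: (9.0, 8.0)
  x^k = (0.0, 0.0), subgradient = b - a^T x = 19.0
  y^{k+1} = 0.0 + 0.05*19.0 = 0.95
Step 2: y^k = 0.95, reduced costs: (7.1, 3.25)
  x^k = (0.0, 0.0), subgradient = b - a^T x = 19.0
  y^{k+1} = 0.95 + 0.05*19.0 = 1.9
Step 3: y^k = 1.9, reduced costs: (5.2, -1.5)
  x^k = (0.0, 12.0), subgradient = b - a^T x = -41.0
  y^{k+1} = 1.9 + 0.05*-41.0 = -0.15
Dual objective at y_3 = -0.15: reduced costs (9.3, 8.75), box minimizer x = (0.0, 0.0)
g(y_3) = b*y + (c1 - a1*y)*x1 + (c2 - a2*y)*x2 = 19*(-0.15) + 9.3*0.0 + 8.75*0.0 = -2.85 + 0.0 + 0.0 = -2.85


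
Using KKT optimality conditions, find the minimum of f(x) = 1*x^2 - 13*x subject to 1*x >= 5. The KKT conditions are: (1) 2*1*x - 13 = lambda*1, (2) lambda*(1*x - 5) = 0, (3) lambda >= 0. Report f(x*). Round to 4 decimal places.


Step 1: Try lambda = 0 (constraint inactive).
Stationarity: 2*1*x - 13 = 0
x* = 13/(2*1) = 6.5
Check constraint: 1*6.5 = 6.5 >= 5 -- satisfied.
Step 2: Compute optimal value.
f(x*) = 1*6.5^2 - 13*6.5 = -42.25


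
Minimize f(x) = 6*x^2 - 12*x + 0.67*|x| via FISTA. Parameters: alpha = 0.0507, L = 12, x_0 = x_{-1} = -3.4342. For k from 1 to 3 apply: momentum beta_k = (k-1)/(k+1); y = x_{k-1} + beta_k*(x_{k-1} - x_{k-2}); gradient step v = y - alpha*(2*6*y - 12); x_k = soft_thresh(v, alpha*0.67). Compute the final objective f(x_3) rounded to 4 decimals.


FISTA on f(x) = 6*x^2 - 12*x + 0.67*|x|
L = 12, alpha = 0.0507
Iteration 1: beta = 0.0, y = -3.4342 + 0.0*(-3.4342 + 3.4342) = -3.4342
  grad(y) = -53.2104, v = y - alpha*grad = -0.7364
  prox(v) = soft_thresh(-0.7364, 0.034) = -0.7025
Iteration 2: beta = 0.3333, y = -0.7025 + 0.3333*(-0.7025 + 3.4342) = 0.2081
  grad(y) = -9.5026, v = y - alpha*grad = 0.6899
  prox(v) = soft_thresh(0.6899, 0.034) = 0.6559
Iteration 3: beta = 0.5, y = 0.6559 + 0.5*(0.6559 + 0.7025) = 1.3351
  grad(y) = 4.0215, v = y - alpha*grad = 1.1312
  prox(v) = soft_thresh(1.1312, 0.034) = 1.0973
f(x_3) = 6*1.0973^2 - 12*1.0973 + 0.67*|1.0973| = -5.2081


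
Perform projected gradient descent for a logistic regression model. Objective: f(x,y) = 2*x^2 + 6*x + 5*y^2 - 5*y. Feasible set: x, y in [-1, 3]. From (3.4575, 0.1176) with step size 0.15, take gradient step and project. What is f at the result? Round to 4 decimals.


Step 1: Compute gradient at (3.4575, 0.1176).
grad_x = 2*2*3.4575 + 6 = 19.83
grad_y = 2*5*0.1176 - 5 = -3.824
Step 2: Gradient step.
x_raw = 3.4575 - 0.15*19.83 = 0.483
y_raw = 0.1176 - 0.15*-3.824 = 0.6912
Step 3: Project onto [-1, 3].
x_proj = clip(0.483) = 0.483
y_proj = clip(0.6912) = 0.6912
Step 4: Evaluate f.
f(0.483, 0.6912) = 2.2974


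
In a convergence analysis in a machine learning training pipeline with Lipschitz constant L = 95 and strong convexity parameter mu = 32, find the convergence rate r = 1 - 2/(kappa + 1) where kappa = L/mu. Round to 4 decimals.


Step 1: Compute the condition number.
kappa = L/mu = 95/32 = 2.9688
Step 2: Compute the convergence rate.
r = 1 - 2/(kappa + 1) = 1 - 2*mu/(L + mu) = (L - mu)/(L + mu) = 63/127 = 0.4961


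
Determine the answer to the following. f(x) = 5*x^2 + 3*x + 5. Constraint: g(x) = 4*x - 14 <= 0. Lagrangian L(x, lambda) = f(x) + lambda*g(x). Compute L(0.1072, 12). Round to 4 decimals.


Step 1: Evaluate f(x).
f(0.1072) = 5*0.1072^2 + 3*0.1072 + 5 = 5.3791
Step 2: Evaluate g(x).
g(0.1072) = 4*0.1072 - 14 = -13.5712
Step 3: Compute Lagrangian.
L = 5.3791 + 12*-13.5712 = -157.4753


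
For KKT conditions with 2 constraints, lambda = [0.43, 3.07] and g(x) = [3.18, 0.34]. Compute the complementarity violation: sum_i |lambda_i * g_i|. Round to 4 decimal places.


KKT complementary slackness check:
lambda_1 * g_1 = 0.43 * 3.18 = 1.3674
lambda_2 * g_2 = 3.07 * 0.34 = 1.0438
Total violation = 1.3674 + 1.0438 = 2.4112


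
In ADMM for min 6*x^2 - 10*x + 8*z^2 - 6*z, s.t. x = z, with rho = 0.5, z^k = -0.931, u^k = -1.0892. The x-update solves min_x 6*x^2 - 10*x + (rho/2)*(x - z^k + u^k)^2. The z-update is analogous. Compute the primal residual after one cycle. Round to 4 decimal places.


ADMM iteration with rho = 0.5, z^k = -0.931, u^k = -1.0892
Step 1: x-update.
Minimize 6*x^2 - 10*x + (0.5/2)*(x + 0.931 - 1.0892)^2
FOC: (2*6 + 0.5)*x = 10 + 0.5*(-0.931 + 1.0892)
x^{k+1} = 0.8063
Step 2: z-update.
Minimize 8*z^2 - 6*z + (0.5/2)*(0.8063 - z - 1.0892)^2
FOC: (2*8 + 0.5)*z = 6 + 0.5*(0.8063 - 1.0892)
z^{k+1} = 0.3551
Step 3: u-update.
u^{k+1} = -1.0892 + 0.8063 - 0.3551 = -0.6379
Step 4: Primal residual = |0.8063 - 0.3551| = 0.4513


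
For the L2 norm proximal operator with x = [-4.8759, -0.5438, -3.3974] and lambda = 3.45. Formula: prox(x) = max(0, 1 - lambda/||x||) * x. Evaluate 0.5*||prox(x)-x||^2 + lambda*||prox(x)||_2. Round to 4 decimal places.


Step 1: Compute ||x||.
||x|| = 5.9676
Step 2: Compute scaling factor.
scale = max(0, 1 - 3.45/5.9676) = 0.4219
Step 3: prox(x) = [-2.057, -0.2294, -1.4333]
||prox(x)|| = 2.5176
Step 4: Proximal objective.
0.5*||prox-x||^2 = 5.9513
lambda*||prox|| = 8.6857
Total = 14.637


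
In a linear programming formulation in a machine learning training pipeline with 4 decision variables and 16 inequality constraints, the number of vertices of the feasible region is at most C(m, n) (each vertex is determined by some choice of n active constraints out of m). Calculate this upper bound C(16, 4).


Each vertex corresponds to some choice of n active constraints out of m, so the number of vertices is at most C(m, n) = m! / (n!(m-n)!).
m = 16, n = 4
Numerator: 16 * 15 * 14 * 13
Denominator: 4! = 24
C(16, 4) = 1820


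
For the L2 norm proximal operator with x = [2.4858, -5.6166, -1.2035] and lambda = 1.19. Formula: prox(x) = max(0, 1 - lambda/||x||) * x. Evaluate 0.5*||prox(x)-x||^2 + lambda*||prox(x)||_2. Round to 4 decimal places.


Step 1: Compute ||x||.
||x|| = 6.2589
Step 2: Compute scaling factor.
scale = max(0, 1 - 1.19/6.2589) = 0.8099
Step 3: prox(x) = [2.0132, -4.5487, -0.9747]
||prox(x)|| = 5.0689
Step 4: Proximal objective.
0.5*||prox-x||^2 = 0.7081
lambda*||prox|| = 6.032
Total = 6.74


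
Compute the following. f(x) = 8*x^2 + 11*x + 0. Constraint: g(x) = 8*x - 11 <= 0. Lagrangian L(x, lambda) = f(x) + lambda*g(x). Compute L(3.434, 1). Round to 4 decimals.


Step 1: Evaluate f(x).
f(3.434) = 8*3.434^2 + 11*3.434 + 0 = 132.1128
Step 2: Evaluate g(x).
g(3.434) = 8*3.434 - 11 = 16.472
Step 3: Compute Lagrangian.
L = 132.1128 + 1*16.472 = 148.5848


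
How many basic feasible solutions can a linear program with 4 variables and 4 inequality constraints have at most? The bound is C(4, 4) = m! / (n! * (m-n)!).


Each vertex corresponds to some choice of n active constraints out of m, so the number of vertices is at most C(m, n) = m! / (n!(m-n)!).
m = 4, n = 4
Numerator: 4 * 3 * 2 * 1
Denominator: 4! = 24
C(4, 4) = 1


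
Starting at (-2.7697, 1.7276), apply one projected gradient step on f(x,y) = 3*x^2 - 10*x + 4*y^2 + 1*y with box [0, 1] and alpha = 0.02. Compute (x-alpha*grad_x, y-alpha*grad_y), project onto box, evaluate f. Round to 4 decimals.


Step 1: Compute gradient at (-2.7697, 1.7276).
grad_x = 2*3*-2.7697 - 10 = -26.6182
grad_y = 2*4*1.7276 + 1 = 14.8208
Step 2: Gradient step.
x_raw = -2.7697 - 0.02*-26.6182 = -2.2373
y_raw = 1.7276 - 0.02*14.8208 = 1.4312
Step 3: Project onto [0, 1].
x_proj = clip(-2.2373) = 0.0
y_proj = clip(1.4312) = 1.0
Step 4: Evaluate f.
f(0.0, 1.0) = 5.0


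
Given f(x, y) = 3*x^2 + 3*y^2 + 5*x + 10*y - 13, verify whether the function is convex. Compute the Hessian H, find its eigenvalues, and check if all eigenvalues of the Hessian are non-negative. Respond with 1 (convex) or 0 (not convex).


The Hessian of f(x,y) = 3*x^2 + 3*y^2 + 5*x + 10*y - 13 is:
H = [[6, 0], [0, 6]]
Trace = 6 + 6 = 12
Determinant = 6*6 - (0)^2 = 36
Discriminant = (12)^2 - 4*36 = 0.0
Eigenvalues: lambda_1 = 6.0, lambda_2 = 6.0
The function is convex.

1


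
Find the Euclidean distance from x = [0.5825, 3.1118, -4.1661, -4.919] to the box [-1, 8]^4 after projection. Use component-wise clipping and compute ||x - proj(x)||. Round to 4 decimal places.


Project each component onto [-1, 8].
clip(0.5825) = 0.5825, clip(3.1118) = 3.1118, clip(-4.1661) = -1.0, clip(-4.919) = -1.0
Projection = [0.5825, 3.1118, -1.0, -1.0]
Squared diffs: [0.0, 0.0, 10.0242, 15.3586]
Distance = sqrt(25.3828) = 5.0381


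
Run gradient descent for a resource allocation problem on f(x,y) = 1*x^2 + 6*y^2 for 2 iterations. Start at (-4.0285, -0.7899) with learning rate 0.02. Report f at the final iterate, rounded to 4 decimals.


Gradient descent on f(x,y) = 1*x^2 + 6*y^2.
Starting point: (-4.0285, -0.7899), alpha = 0.02
Step 1: grad_x = 2*1*-4.0285 = -8.057, grad_y = 2*6*-0.7899 = -9.4788
  x_1 = -4.0285 - 0.02*-8.057 = -3.8674
  y_1 = -0.7899 - 0.02*-9.4788 = -0.6003
Step 2: grad_x = 2*1*-3.8674 = -7.7347, grad_y = 2*6*-0.6003 = -7.2039
  x_2 = -3.8674 - 0.02*-7.7347 = -3.7127
  y_2 = -0.6003 - 0.02*-7.2039 = -0.4562
f(-3.7127, -0.4562) = 1*(-3.7127)^2 + 6*(-0.4562)^2 = 15.0328


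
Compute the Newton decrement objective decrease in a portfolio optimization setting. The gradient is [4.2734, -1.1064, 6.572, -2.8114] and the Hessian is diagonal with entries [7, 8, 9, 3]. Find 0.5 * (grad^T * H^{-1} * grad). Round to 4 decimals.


Step 1: H is diagonal, so H^(-1) * g = [0.6105, -0.1383, 0.7302, -0.9371].
Step 2: g^T H^(-1) g = sum_i g_i^2 / H_ii
  = (4.2734)^2/7 + (-1.1064)^2/8 + (6.572)^2/9 + (-2.8114)^2/3
  = 2.6088 + 0.153 + 4.799 + 2.6347 = 10.1955
Step 3: Objective decrease = 0.5 * g^T H^(-1) g = 5.0978


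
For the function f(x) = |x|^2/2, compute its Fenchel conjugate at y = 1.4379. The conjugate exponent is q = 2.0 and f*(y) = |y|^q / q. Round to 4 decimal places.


The conjugate exponent q satisfies 1/p + 1/q = 1.
p = 2, so q = 2/(2 - 1) = 2.0
|y|^q = 1.4379^2.0 = 2.0676
f*(1.4379) = 2.0676 / 2.0 = 1.0338


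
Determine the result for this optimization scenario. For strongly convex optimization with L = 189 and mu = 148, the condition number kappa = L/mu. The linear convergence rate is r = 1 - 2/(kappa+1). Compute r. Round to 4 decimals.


Step 1: Compute the condition number.
kappa = L/mu = 189/148 = 1.277
Step 2: Compute the convergence rate.
r = 1 - 2/(kappa + 1) = 1 - 2*mu/(L + mu) = (L - mu)/(L + mu) = 41/337 = 0.1217


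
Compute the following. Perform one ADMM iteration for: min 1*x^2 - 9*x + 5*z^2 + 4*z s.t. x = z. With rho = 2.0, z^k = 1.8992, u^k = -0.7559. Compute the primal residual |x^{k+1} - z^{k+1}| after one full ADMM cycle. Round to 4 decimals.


ADMM iteration with rho = 2.0, z^k = 1.8992, u^k = -0.7559
Step 1: x-update.
Minimize 1*x^2 - 9*x + (2.0/2)*(x - 1.8992 - 0.7559)^2
FOC: (2*1 + 2.0)*x = 9 + 2.0*(1.8992 + 0.7559)
x^{k+1} = 3.5776
Step 2: z-update.
Minimize 5*z^2 + 4*z + (2.0/2)*(3.5776 - z - 0.7559)^2
FOC: (2*5 + 2.0)*z = -4 + 2.0*(3.5776 - 0.7559)
z^{k+1} = 0.1369
Step 3: u-update.
u^{k+1} = -0.7559 + 3.5776 - 0.1369 = 2.6847
Step 4: Primal residual = |3.5776 - 0.1369| = 3.4406


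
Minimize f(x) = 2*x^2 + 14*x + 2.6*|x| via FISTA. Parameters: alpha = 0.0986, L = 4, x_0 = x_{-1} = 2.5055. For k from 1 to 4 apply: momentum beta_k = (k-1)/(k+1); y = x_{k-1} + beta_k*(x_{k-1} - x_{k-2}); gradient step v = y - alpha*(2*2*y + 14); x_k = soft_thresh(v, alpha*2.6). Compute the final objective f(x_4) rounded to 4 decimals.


FISTA on f(x) = 2*x^2 + 14*x + 2.6*|x|
L = 4, alpha = 0.0986
Iteration 1: beta = 0.0, y = 2.5055 + 0.0*(2.5055 - 2.5055) = 2.5055
  grad(y) = 24.022, v = y - alpha*grad = 0.1369
  prox(v) = soft_thresh(0.1369, 0.2564) = 0.0
Iteration 2: beta = 0.3333, y = 0.0 + 0.3333*(0.0 - 2.5055) = -0.8352
  grad(y) = 10.6593, v = y - alpha*grad = -1.8862
  prox(v) = soft_thresh(-1.8862, 0.2564) = -1.6298
Iteration 3: beta = 0.5, y = -1.6298 + 0.5*(-1.6298 - 0.0) = -2.4447
  grad(y) = 4.2211, v = y - alpha*grad = -2.8609
  prox(v) = soft_thresh(-2.8609, 0.2564) = -2.6046
Iteration 4: beta = 0.6, y = -2.6046 + 0.6*(-2.6046 + 1.6298) = -3.1894
  grad(y) = 1.2423, v = y - alpha*grad = -3.3119
  prox(v) = soft_thresh(-3.3119, 0.2564) = -3.0555
f(x_4) = 2*(-3.0555)^2 + 14*(-3.0555) + 2.6*|-3.0555| = -16.1605


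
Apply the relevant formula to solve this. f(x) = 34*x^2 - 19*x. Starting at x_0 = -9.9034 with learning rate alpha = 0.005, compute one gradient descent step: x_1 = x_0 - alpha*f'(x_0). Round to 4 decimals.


We compute the gradient at x_0 and apply the update.
f'(x) = 68*x - 19
f'(-9.9034) = 68*-9.9034 - 19 = -692.4312
x_1 = -9.9034 - 0.005*-692.4312 = -6.4412


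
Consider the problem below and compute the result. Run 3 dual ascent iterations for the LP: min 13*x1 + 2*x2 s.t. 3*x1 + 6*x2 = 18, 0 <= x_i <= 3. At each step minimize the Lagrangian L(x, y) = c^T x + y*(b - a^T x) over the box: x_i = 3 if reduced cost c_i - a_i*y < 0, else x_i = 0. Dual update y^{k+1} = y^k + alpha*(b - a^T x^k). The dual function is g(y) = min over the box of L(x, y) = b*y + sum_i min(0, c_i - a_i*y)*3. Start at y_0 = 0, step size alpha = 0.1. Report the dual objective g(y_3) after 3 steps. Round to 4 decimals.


Dual ascent for LP: min 13*x1 + 2*x2, 3*x1 + 6*x2 = 18, 0 <= x_i <= 3
Step 1: y^k = 0.0, reduced costs: (13.0, 2.0)
  x^k = (0.0, 0.0), subgradient = b - a^T x = 18.0
  y^{k+1} = 0.0 + 0.1*18.0 = 1.8
Step 2: y^k = 1.8, reduced costs: (7.6, -8.8)
  x^k = (0.0, 3.0), subgradient = b - a^T x = 0.0
  y^{k+1} = 1.8 + 0.1*0.0 = 1.8
Step 3: y^k = 1.8, reduced costs: (7.6, -8.8)
  x^k = (0.0, 3.0), subgradient = b - a^T x = 0.0
  y^{k+1} = 1.8 + 0.1*0.0 = 1.8
Dual objective at y_3 = 1.8: reduced costs (7.6, -8.8), box minimizer x = (0.0, 3.0)
g(y_3) = b*y + (c1 - a1*y)*x1 + (c2 - a2*y)*x2 = 18*1.8 + 7.6*0.0 + (-8.8)*3.0 = 32.4 + 0.0 - 26.4 = 6.0


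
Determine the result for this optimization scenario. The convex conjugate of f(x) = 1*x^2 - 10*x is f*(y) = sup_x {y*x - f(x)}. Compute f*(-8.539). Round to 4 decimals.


f*(y) = sup_x {y*x - a*x^2 - b*x} = sup_x {(y-b)*x - a*x^2}
FOC: (y - b) - 2a*x = 0 => x* = (y - b)/(2a)
x* = (-8.539 + 10)/(2*1) = 0.7305
f*(-8.539) = (y-b)^2/(4a) = (-8.539 + 10)^2/(4*1)
= 2.1345/4 = 0.5336


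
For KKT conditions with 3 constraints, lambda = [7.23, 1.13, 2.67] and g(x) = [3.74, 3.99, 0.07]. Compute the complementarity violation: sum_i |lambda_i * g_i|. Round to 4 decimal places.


KKT complementary slackness check:
lambda_1 * g_1 = 7.23 * 3.74 = 27.0402
lambda_2 * g_2 = 1.13 * 3.99 = 4.5087
lambda_3 * g_3 = 2.67 * 0.07 = 0.1869
Total violation = 27.0402 + 4.5087 + 0.1869 = 31.7358


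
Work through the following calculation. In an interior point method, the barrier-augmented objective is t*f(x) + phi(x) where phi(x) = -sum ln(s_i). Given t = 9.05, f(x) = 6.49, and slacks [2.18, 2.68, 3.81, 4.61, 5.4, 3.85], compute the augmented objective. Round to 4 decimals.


Step 1: Compute log-barrier.
ln values: [0.7793, 0.9858, 1.3376, 1.5282, 1.6864, 1.3481]
phi = -(0.7793 + 0.9858 + 1.3376 + 1.5282 + 1.6864 + 1.3481) = -7.6655
Step 2: Compute augmented objective.
t*f(x) = 9.05*6.49 = 58.7345
Total = 58.7345 - 7.6655 = 51.069


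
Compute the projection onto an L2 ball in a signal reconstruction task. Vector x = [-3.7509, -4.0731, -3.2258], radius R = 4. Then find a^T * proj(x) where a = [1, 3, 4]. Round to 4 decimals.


Step 1: Compute ||x|| (intermediates to 6 decimals).
||x|| = sqrt((-3.7509)^2 + (-4.0731)^2 + (-3.2258)^2) = 6.408212
Step 2: Project.
Since ||x|| > R, scale = R/||x|| = 4/6.408212 = 0.624199, proj(x) = scale * x
proj(x) = [-2.341308, -2.542425, -2.013541]
Step 3: Dot product.
a^T * proj(x) = 1*(-2.341308) + 3*(-2.542425) + 4*(-2.013541) = -18.0227


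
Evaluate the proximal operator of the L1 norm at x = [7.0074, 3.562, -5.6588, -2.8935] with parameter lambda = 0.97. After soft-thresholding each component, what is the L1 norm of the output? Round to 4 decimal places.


Soft-thresholding with lambda = 0.97:
prox(7.0074) = sign(7.0074)*max(|7.0074| - 0.97, 0) = 6.0374
prox(3.562) = sign(3.562)*max(|3.562| - 0.97, 0) = 2.592
prox(-5.6588) = sign(-5.6588)*max(|-5.6588| - 0.97, 0) = -4.6888
prox(-2.8935) = sign(-2.8935)*max(|-2.8935| - 0.97, 0) = -1.9235
prox(x) = [6.0374, 2.592, -4.6888, -1.9235]
||prox(x)||_1 = 6.0374 + 2.592 + 4.6888 + 1.9235 = 15.2417


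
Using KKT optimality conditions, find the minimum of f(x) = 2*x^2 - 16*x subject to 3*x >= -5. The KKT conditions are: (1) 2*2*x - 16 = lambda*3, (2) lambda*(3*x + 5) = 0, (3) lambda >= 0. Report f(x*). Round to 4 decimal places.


Step 1: Try lambda = 0 (constraint inactive).
Stationarity: 2*2*x - 16 = 0
x* = 16/(2*2) = 4.0
Check constraint: 3*4.0 = 12.0 >= -5 -- satisfied.
Step 2: Compute optimal value.
f(x*) = 2*4.0^2 - 16*4.0 = -32.0


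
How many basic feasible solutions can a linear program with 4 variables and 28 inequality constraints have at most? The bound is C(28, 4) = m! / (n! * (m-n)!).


Each vertex corresponds to some choice of n active constraints out of m, so the number of vertices is at most C(m, n) = m! / (n!(m-n)!).
m = 28, n = 4
Numerator: 28 * 27 * 26 * 25
Denominator: 4! = 24
C(28, 4) = 20475


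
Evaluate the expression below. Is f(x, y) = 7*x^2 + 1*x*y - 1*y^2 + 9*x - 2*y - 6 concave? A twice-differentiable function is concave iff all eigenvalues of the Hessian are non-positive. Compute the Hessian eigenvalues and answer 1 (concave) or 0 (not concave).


The Hessian of f(x,y) = 7*x^2 + 1*x*y - 1*y^2 + 9*x - 2*y - 6 is:
H = [[14, 1], [1, -2]]
Trace = 14 - 2 = 12
Determinant = 14*-2 - (1)^2 = -29
Discriminant = (12)^2 - 4*-29 = 260.0
Eigenvalues: lambda_1 = -2.0623, lambda_2 = 14.0623
The function is not concave.

0


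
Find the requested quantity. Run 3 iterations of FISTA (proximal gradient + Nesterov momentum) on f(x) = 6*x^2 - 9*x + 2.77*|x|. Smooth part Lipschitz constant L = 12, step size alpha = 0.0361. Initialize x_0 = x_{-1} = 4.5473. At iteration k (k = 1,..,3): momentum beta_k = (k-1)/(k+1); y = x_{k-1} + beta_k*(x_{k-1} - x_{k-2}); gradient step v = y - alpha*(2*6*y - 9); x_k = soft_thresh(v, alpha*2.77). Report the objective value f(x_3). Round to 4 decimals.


FISTA on f(x) = 6*x^2 - 9*x + 2.77*|x|
L = 12, alpha = 0.0361
Iteration 1: beta = 0.0, y = 4.5473 + 0.0*(4.5473 - 4.5473) = 4.5473
  grad(y) = 45.5676, v = y - alpha*grad = 2.9023
  prox(v) = soft_thresh(2.9023, 0.1) = 2.8023
Iteration 2: beta = 0.3333, y = 2.8023 + 0.3333*(2.8023 - 4.5473) = 2.2207
  grad(y) = 17.6478, v = y - alpha*grad = 1.5836
  prox(v) = soft_thresh(1.5836, 0.1) = 1.4836
Iteration 3: beta = 0.5, y = 1.4836 + 0.5*(1.4836 - 2.8023) = 0.8242
  grad(y) = 0.8903, v = y - alpha*grad = 0.7921
  prox(v) = soft_thresh(0.7921, 0.1) = 0.6921
f(x_3) = 6*0.6921^2 - 9*0.6921 + 2.77*|0.6921| = -1.4379


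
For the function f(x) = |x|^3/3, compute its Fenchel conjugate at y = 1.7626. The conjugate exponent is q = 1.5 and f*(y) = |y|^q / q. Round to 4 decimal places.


The conjugate exponent q satisfies 1/p + 1/q = 1.
p = 3, so q = 3/(3 - 1) = 1.5
|y|^q = 1.7626^1.5 = 2.3401
f*(1.7626) = 2.3401 / 1.5 = 1.5601


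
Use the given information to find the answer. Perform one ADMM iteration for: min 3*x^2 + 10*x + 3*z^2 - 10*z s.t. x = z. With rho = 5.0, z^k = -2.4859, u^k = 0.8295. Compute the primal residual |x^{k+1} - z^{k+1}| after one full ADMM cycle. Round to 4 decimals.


ADMM iteration with rho = 5.0, z^k = -2.4859, u^k = 0.8295
Step 1: x-update.
Minimize 3*x^2 + 10*x + (5.0/2)*(x + 2.4859 + 0.8295)^2
FOC: (2*3 + 5.0)*x = -10 + 5.0*(-2.4859 - 0.8295)
x^{k+1} = -2.4161
Step 2: z-update.
Minimize 3*z^2 - 10*z + (5.0/2)*(-2.4161 - z + 0.8295)^2
FOC: (2*3 + 5.0)*z = 10 + 5.0*(-2.4161 + 0.8295)
z^{k+1} = 0.1879
Step 3: u-update.
u^{k+1} = 0.8295 - 2.4161 - 0.1879 = -1.7745
Step 4: Primal residual = |-2.4161 - 0.1879| = 2.604


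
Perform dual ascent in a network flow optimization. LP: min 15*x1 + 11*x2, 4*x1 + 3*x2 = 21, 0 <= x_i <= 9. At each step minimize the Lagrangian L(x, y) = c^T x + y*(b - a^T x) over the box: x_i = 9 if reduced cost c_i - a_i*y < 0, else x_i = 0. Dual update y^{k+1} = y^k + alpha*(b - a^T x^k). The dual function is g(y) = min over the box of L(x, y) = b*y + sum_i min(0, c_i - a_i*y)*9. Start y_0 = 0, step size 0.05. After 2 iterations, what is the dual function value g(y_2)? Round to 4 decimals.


Dual ascent for LP: min 15*x1 + 11*x2, 4*x1 + 3*x2 = 21, 0 <= x_i <= 9
Step 1: y^k = 0.0, reduced costs: (15.0, 11.0)
  x^k = (0.0, 0.0), subgradient = b - a^T x = 21.0
  y^{k+1} = 0.0 + 0.05*21.0 = 1.05
Step 2: y^k = 1.05, reduced costs: (10.8, 7.85)
  x^k = (0.0, 0.0), subgradient = b - a^T x = 21.0
  y^{k+1} = 1.05 + 0.05*21.0 = 2.1
Dual objective at y_2 = 2.1: reduced costs (6.6, 4.7), box minimizer x = (0.0, 0.0)
g(y_2) = b*y + (c1 - a1*y)*x1 + (c2 - a2*y)*x2 = 21*2.1 + 6.6*0.0 + 4.7*0.0 = 44.1 + 0.0 + 0.0 = 44.1


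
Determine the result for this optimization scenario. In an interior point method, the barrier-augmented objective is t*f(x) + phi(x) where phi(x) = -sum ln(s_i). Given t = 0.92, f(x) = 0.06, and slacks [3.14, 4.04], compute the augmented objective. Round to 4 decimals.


Step 1: Compute log-barrier.
ln values: [1.1442, 1.3962]
phi = -(1.1442 + 1.3962) = -2.5405
Step 2: Compute augmented objective.
t*f(x) = 0.92*0.06 = 0.0552
Total = 0.0552 - 2.5405 = -2.4853


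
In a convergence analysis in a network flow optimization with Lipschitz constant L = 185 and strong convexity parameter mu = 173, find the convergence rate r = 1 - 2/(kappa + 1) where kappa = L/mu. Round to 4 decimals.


Step 1: Compute the condition number.
kappa = L/mu = 185/173 = 1.0694
Step 2: Compute the convergence rate.
r = 1 - 2/(kappa + 1) = 1 - 2*mu/(L + mu) = (L - mu)/(L + mu) = 12/358 = 0.0335


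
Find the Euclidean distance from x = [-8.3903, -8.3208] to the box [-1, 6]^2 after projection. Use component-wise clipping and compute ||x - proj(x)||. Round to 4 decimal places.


Project each component onto [-1, 6].
clip(-8.3903) = -1.0, clip(-8.3208) = -1.0
Projection = [-1.0, -1.0]
Squared diffs: [54.6165, 53.5941]
Distance = sqrt(108.2106) = 10.4024


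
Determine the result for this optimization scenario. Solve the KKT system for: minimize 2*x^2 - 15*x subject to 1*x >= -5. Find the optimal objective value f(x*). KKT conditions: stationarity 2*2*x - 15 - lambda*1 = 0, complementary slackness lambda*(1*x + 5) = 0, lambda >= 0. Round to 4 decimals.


Step 1: Try lambda = 0 (constraint inactive).
Stationarity: 2*2*x - 15 = 0
x* = 15/(2*2) = 3.75
Check constraint: 1*3.75 = 3.75 >= -5 -- satisfied.
Step 2: Compute optimal value.
f(x*) = 2*3.75^2 - 15*3.75 = -28.125


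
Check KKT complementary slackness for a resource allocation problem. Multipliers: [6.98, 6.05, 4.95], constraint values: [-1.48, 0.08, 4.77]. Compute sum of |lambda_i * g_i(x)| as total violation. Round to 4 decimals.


KKT complementary slackness check:
lambda_1 * g_1 = 6.98 * -1.48 = -10.3304
lambda_2 * g_2 = 6.05 * 0.08 = 0.484
lambda_3 * g_3 = 4.95 * 4.77 = 23.6115
Total violation = 10.3304 + 0.484 + 23.6115 = 34.4259


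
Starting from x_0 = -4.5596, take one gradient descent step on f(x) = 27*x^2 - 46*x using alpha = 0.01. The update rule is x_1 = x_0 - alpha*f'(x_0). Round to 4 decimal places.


We compute the gradient at x_0 and apply the update.
f'(x) = 54*x - 46
f'(-4.5596) = 54*-4.5596 - 46 = -292.2184
x_1 = -4.5596 - 0.01*-292.2184 = -1.6374


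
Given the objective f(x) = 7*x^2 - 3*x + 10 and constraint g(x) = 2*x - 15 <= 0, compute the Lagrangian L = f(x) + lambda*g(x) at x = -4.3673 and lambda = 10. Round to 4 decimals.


Step 1: Evaluate f(x).
f(-4.3673) = 7*(-4.3673)^2 - 3*(-4.3673) + 10 = 156.6151
Step 2: Evaluate g(x).
g(-4.3673) = 2*-4.3673 - 15 = -23.7346
Step 3: Compute Lagrangian.
L = 156.6151 + 10*-23.7346 = -80.7309


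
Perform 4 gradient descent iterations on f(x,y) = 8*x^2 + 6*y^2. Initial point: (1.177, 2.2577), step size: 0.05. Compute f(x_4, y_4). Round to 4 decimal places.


Gradient descent on f(x,y) = 8*x^2 + 6*y^2.
Starting point: (1.177, 2.2577), alpha = 0.05
Step 1: grad_x = 2*8*1.177 = 18.832, grad_y = 2*6*2.2577 = 27.0924
  x_1 = 1.177 - 0.05*18.832 = 0.2354
  y_1 = 2.2577 - 0.05*27.0924 = 0.9031
Step 2: grad_x = 2*8*0.2354 = 3.7664, grad_y = 2*6*0.9031 = 10.837
  x_2 = 0.2354 - 0.05*3.7664 = 0.0471
  y_2 = 0.9031 - 0.05*10.837 = 0.3612
Step 3: grad_x = 2*8*0.0471 = 0.7533, grad_y = 2*6*0.3612 = 4.3348
  x_3 = 0.0471 - 0.05*0.7533 = 0.0094
  y_3 = 0.3612 - 0.05*4.3348 = 0.1445
Step 4: grad_x = 2*8*0.0094 = 0.1507, grad_y = 2*6*0.1445 = 1.7339
  x_4 = 0.0094 - 0.05*0.1507 = 0.0019
  y_4 = 0.1445 - 0.05*1.7339 = 0.0578
f(0.0019, 0.0578) = 8*0.0019^2 + 6*0.0578^2 = 0.0201


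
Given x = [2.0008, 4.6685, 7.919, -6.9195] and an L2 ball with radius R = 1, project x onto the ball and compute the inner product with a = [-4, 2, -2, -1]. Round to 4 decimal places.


Step 1: Compute ||x|| (intermediates to 6 decimals).
||x|| = sqrt(2.0008^2 + 4.6685^2 + 7.919^2 + (-6.9195)^2) = 11.678533
Step 2: Project.
Since ||x|| > R, scale = R/||x|| = 1/11.678533 = 0.085627, proj(x) = scale * x
proj(x) = [0.171323, 0.39975, 0.67808, -0.592496]
Step 3: Dot product.
a^T * proj(x) = -4*0.171323 + 2*0.39975 - 2*0.67808 - 1*(-0.592496) = -0.6495


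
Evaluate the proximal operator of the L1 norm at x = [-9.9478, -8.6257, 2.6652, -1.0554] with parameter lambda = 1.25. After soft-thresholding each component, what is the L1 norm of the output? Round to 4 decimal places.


Soft-thresholding with lambda = 1.25:
prox(-9.9478) = sign(-9.9478)*max(|-9.9478| - 1.25, 0) = -8.6978
prox(-8.6257) = sign(-8.6257)*max(|-8.6257| - 1.25, 0) = -7.3757
prox(2.6652) = sign(2.6652)*max(|2.6652| - 1.25, 0) = 1.4152
prox(-1.0554) = sign(-1.0554)*max(|-1.0554| - 1.25, 0) = 0.0
prox(x) = [-8.6978, -7.3757, 1.4152, 0.0]
||prox(x)||_1 = 8.6978 + 7.3757 + 1.4152 + 0.0 = 17.4887


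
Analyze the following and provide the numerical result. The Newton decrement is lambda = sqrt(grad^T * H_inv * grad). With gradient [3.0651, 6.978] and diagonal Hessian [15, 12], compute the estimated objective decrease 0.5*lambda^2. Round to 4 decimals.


Step 1: H is diagonal, so H^(-1) * g = [0.2043, 0.5815].
Step 2: g^T H^(-1) g = sum_i g_i^2 / H_ii
  = (3.0651)^2/15 + (6.978)^2/12
  = 0.6263 + 4.0577 = 4.684
Step 3: Objective decrease = 0.5 * g^T H^(-1) g = 2.342


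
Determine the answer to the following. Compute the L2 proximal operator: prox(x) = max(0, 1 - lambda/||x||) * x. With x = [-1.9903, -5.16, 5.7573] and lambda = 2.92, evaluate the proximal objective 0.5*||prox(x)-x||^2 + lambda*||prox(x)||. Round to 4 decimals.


Step 1: Compute ||x||.
||x|| = 7.9833
Step 2: Compute scaling factor.
scale = max(0, 1 - 2.92/7.9833) = 0.6342
Step 3: prox(x) = [-1.2623, -3.2727, 3.6515]
||prox(x)|| = 5.0633
Step 4: Proximal objective.
0.5*||prox-x||^2 = 4.2632
lambda*||prox|| = 14.7848
Total = 19.0481


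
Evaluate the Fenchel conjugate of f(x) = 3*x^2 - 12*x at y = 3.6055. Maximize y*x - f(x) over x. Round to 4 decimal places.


f*(y) = sup_x {y*x - a*x^2 - b*x} = sup_x {(y-b)*x - a*x^2}
FOC: (y - b) - 2a*x = 0 => x* = (y - b)/(2a)
x* = (3.6055 + 12)/(2*3) = 2.6009
f*(3.6055) = (y-b)^2/(4a) = (3.6055 + 12)^2/(4*3)
= 243.5316/12 = 20.2943


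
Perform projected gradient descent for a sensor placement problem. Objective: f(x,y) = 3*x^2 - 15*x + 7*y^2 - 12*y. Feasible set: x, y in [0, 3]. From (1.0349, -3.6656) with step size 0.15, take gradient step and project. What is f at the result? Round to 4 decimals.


Step 1: Compute gradient at (1.0349, -3.6656).
grad_x = 2*3*1.0349 - 15 = -8.7906
grad_y = 2*7*-3.6656 - 12 = -63.3184
Step 2: Gradient step.
x_raw = 1.0349 - 0.15*-8.7906 = 2.3535
y_raw = -3.6656 - 0.15*-63.3184 = 5.8322
Step 3: Project onto [0, 3].
x_proj = clip(2.3535) = 2.3535
y_proj = clip(5.8322) = 3.0
Step 4: Evaluate f.
f(2.3535, 3.0) = 8.3144


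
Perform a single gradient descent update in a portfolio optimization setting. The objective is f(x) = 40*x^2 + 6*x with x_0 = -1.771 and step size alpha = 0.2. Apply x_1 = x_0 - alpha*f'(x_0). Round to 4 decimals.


We compute the gradient at x_0 and apply the update.
f'(x) = 80*x + 6
f'(-1.771) = 80*-1.771 + 6 = -135.68
x_1 = -1.771 - 0.2*-135.68 = 25.365


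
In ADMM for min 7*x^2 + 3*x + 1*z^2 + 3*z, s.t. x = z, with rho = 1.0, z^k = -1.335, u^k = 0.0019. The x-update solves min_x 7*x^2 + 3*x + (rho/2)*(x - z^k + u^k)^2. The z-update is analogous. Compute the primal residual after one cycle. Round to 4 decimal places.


ADMM iteration with rho = 1.0, z^k = -1.335, u^k = 0.0019
Step 1: x-update.
Minimize 7*x^2 + 3*x + (1.0/2)*(x + 1.335 + 0.0019)^2
FOC: (2*7 + 1.0)*x = -3 + 1.0*(-1.335 - 0.0019)
x^{k+1} = -0.2891
Step 2: z-update.
Minimize 1*z^2 + 3*z + (1.0/2)*(-0.2891 - z + 0.0019)^2
FOC: (2*1 + 1.0)*z = -3 + 1.0*(-0.2891 + 0.0019)
z^{k+1} = -1.0957
Step 3: u-update.
u^{k+1} = 0.0019 - 0.2891 + 1.0957 = 0.8085
Step 4: Primal residual = |-0.2891 + 1.0957| = 0.8066


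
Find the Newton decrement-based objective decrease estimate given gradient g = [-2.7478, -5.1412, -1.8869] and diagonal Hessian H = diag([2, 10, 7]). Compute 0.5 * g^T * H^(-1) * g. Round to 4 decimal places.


Step 1: H is diagonal, so H^(-1) * g = [-1.3739, -0.5141, -0.2696].
Step 2: g^T H^(-1) g = sum_i g_i^2 / H_ii
  = (-2.7478)^2/2 + (-5.1412)^2/10 + (-1.8869)^2/7
  = 3.7752 + 2.6432 + 0.5086 = 6.927
Step 3: Objective decrease = 0.5 * g^T H^(-1) g = 3.4635
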